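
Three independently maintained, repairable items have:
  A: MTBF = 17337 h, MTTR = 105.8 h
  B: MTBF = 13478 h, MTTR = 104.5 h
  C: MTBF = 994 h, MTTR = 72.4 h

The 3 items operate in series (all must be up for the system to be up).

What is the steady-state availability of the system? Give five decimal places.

A(A) = MTBF/(MTBF+MTTR) = 17337/(17337+105.8) = 0.993934
A(B) = MTBF/(MTBF+MTTR) = 13478/(13478+104.5) = 0.992306
A(C) = MTBF/(MTBF+MTTR) = 994/(994+72.4) = 0.932108
Series availability: 0.993934 × 0.992306 × 0.932108 = 0.91933

0.91933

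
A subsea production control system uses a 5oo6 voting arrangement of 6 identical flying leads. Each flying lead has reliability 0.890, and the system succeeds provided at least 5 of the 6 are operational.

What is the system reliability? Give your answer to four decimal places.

0.8655

R = Σ_{i=5}^{6} C(6,i) p^i (1−p)^{6−i} with p = 0.890
C(6,5)·0.890^5·0.110^1 = 0.368548
C(6,6)·0.890^6·0.110^0 = 0.496981
Sum = 0.8655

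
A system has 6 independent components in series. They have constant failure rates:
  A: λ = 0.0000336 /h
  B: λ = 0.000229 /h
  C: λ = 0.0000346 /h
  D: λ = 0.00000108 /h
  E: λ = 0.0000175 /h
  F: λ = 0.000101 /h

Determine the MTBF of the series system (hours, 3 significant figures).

Series of exponential components: λ_sys = Σ λ_i
λ_sys = 0.0000336 + 0.000229 + 0.0000346 + 0.00000108 + 0.0000175 + 0.000101 = 4.1678e-04 /h
MTBF = 1 / λ_sys = 2400 h

2400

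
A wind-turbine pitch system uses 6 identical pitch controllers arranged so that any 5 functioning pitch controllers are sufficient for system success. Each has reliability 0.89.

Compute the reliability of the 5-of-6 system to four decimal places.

R = Σ_{i=5}^{6} C(6,i) p^i (1−p)^{6−i} with p = 0.89
C(6,5)·0.89^5·0.11^1 = 0.368548
C(6,6)·0.89^6·0.11^0 = 0.496981
Sum = 0.8655

0.8655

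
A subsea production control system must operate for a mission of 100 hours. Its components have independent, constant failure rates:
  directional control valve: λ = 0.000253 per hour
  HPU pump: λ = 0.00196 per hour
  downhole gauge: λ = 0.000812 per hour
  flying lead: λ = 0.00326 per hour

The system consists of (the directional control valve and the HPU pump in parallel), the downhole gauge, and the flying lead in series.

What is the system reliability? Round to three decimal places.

0.663

R(directional control valve) = exp(−0.000253 × 100) = 0.97502
R(HPU pump) = exp(−0.00196 × 100) = 0.82201
R(downhole gauge) = exp(−0.000812 × 100) = 0.92201
R(flying lead) = exp(−0.00326 × 100) = 0.72181
Parallel (directional control valve and HPU pump): 1 − (1 − 0.97502)(1 − 0.82201) = 0.99555
Series ([0.99555], downhole gauge, and flying lead): 0.99555 × 0.92201 × 0.72181 = 0.663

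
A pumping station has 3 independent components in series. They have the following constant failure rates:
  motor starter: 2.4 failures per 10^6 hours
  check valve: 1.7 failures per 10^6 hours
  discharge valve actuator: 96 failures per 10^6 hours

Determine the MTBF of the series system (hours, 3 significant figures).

9990

Series of exponential components: λ_sys = Σ λ_i
λ_sys = 0.0000024 + 0.0000017 + 0.000096 = 1.0010e-04 /h
MTBF = 1 / λ_sys = 9990 h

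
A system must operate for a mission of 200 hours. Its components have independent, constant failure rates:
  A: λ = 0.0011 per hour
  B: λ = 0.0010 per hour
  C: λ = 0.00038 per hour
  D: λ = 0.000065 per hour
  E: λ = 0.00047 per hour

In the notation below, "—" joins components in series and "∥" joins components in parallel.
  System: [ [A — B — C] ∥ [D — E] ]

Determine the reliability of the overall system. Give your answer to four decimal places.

R(A) = exp(−0.0011 × 200) = 0.802519
R(B) = exp(−0.0010 × 200) = 0.818731
R(C) = exp(−0.00038 × 200) = 0.926816
R(D) = exp(−0.000065 × 200) = 0.987084
R(E) = exp(−0.00047 × 200) = 0.910283
Series (A, B, and C): 0.802519 × 0.818731 × 0.926816 = 0.608962
Series (D and E): 0.987084 × 0.910283 = 0.898526
Parallel ([0.608962] and [0.898526]): 1 − (1 − 0.608962)(1 − 0.898526) = 0.9603

0.9603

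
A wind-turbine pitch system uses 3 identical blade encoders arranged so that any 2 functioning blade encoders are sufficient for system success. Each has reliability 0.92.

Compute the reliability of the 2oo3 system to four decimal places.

0.9818

R = Σ_{i=2}^{3} C(3,i) p^i (1−p)^{3−i} with p = 0.92
C(3,2)·0.92^2·0.08^1 = 0.203136
C(3,3)·0.92^3·0.08^0 = 0.778688
Sum = 0.9818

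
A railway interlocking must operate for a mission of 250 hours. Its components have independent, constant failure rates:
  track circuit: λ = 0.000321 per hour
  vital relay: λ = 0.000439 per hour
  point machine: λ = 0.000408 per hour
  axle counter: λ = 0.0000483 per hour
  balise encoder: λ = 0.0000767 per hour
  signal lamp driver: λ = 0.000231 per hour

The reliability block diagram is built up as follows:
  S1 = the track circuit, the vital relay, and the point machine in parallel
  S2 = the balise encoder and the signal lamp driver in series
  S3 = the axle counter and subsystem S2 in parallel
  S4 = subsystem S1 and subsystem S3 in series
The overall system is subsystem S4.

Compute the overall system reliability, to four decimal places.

R(track circuit) = exp(−0.000321 × 250) = 0.922886
R(vital relay) = exp(−0.000439 × 250) = 0.896058
R(point machine) = exp(−0.000408 × 250) = 0.903030
R(axle counter) = exp(−0.0000483 × 250) = 0.987998
R(balise encoder) = exp(−0.0000767 × 250) = 0.981008
R(signal lamp driver) = exp(−0.000231 × 250) = 0.943886
Parallel (track circuit, vital relay, and point machine): 1 − (1 − 0.922886)(1 − 0.896058)(1 − 0.903030) = 0.999223
Series (balise encoder and signal lamp driver): 0.981008 × 0.943886 = 0.925960
Parallel (axle counter and [0.925960]): 1 − (1 − 0.987998)(1 − 0.925960) = 0.999111
Series ([0.999223] and [0.999111]): 0.999223 × 0.999111 = 0.9983

0.9983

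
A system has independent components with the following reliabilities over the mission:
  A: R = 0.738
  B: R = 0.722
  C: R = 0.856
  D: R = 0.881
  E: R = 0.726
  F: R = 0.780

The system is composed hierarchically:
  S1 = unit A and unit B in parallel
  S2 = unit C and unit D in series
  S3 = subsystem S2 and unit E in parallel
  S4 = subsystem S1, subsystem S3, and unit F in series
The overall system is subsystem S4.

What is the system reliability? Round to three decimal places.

0.674

Parallel (A and B): 1 − (1 − 0.73800)(1 − 0.72200) = 0.92716
Series (C and D): 0.85600 × 0.88100 = 0.75414
Parallel ([0.75414] and E): 1 − (1 − 0.75414)(1 − 0.72600) = 0.93263
Series ([0.92716], [0.93263], and F): 0.92716 × 0.93263 × 0.78000 = 0.674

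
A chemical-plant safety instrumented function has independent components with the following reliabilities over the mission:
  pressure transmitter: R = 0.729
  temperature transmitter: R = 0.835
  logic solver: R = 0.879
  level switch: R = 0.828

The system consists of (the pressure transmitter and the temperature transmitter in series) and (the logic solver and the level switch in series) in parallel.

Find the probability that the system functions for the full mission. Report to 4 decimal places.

Series (pressure transmitter and temperature transmitter): 0.729000 × 0.835000 = 0.608715
Series (logic solver and level switch): 0.879000 × 0.828000 = 0.727812
Parallel ([0.608715] and [0.727812]): 1 − (1 − 0.608715)(1 − 0.727812) = 0.8935

0.8935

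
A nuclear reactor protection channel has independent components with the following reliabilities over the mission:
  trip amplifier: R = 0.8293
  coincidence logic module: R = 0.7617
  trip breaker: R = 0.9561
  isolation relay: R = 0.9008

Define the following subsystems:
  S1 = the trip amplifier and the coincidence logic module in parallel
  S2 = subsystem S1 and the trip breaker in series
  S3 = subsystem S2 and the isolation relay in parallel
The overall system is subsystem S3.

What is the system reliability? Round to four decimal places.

Parallel (trip amplifier and coincidence logic module): 1 − (1 − 0.829300)(1 − 0.761700) = 0.959322
Series ([0.959322] and trip breaker): 0.959322 × 0.956100 = 0.917208
Parallel ([0.917208] and isolation relay): 1 − (1 − 0.917208)(1 − 0.900800) = 0.9918

0.9918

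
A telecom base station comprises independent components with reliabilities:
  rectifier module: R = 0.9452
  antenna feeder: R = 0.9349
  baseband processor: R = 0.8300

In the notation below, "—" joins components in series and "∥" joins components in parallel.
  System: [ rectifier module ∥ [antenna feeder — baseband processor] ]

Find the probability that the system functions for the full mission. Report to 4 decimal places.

Series (antenna feeder and baseband processor): 0.934900 × 0.830000 = 0.775967
Parallel (rectifier module and [0.775967]): 1 − (1 − 0.945200)(1 − 0.775967) = 0.9877

0.9877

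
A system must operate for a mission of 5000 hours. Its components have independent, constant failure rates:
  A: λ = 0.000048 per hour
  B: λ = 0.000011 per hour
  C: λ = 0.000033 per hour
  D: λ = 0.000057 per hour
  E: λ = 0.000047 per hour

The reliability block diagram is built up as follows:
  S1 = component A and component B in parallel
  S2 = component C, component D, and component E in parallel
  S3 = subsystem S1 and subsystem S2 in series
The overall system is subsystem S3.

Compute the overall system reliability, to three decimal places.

R(A) = exp(−0.000048 × 5000) = 0.78663
R(B) = exp(−0.000011 × 5000) = 0.94649
R(C) = exp(−0.000033 × 5000) = 0.84789
R(D) = exp(−0.000057 × 5000) = 0.75201
R(E) = exp(−0.000047 × 5000) = 0.79057
Parallel (A and B): 1 − (1 − 0.78663)(1 − 0.94649) = 0.98858
Parallel (C, D, and E): 1 − (1 − 0.84789)(1 − 0.75201)(1 − 0.79057) = 0.99210
Series ([0.98858] and [0.99210]): 0.98858 × 0.99210 = 0.981

0.981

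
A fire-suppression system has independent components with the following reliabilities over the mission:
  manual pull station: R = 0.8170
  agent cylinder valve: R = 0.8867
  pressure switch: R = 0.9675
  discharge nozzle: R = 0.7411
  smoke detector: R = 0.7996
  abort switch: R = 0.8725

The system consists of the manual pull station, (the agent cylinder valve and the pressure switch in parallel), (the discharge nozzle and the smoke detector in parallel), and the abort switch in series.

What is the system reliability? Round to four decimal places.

Parallel (agent cylinder valve and pressure switch): 1 − (1 − 0.886700)(1 − 0.967500) = 0.996318
Parallel (discharge nozzle and smoke detector): 1 − (1 − 0.741100)(1 − 0.799600) = 0.948116
Series (manual pull station, [0.996318], [0.948116], and abort switch): 0.817000 × 0.996318 × 0.948116 × 0.872500 = 0.6734

0.6734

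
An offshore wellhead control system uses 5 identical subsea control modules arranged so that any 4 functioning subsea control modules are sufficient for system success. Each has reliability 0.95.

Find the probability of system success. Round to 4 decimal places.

R = Σ_{i=4}^{5} C(5,i) p^i (1−p)^{5−i} with p = 0.95
C(5,4)·0.95^4·0.05^1 = 0.203627
C(5,5)·0.95^5·0.05^0 = 0.773781
Sum = 0.9774

0.9774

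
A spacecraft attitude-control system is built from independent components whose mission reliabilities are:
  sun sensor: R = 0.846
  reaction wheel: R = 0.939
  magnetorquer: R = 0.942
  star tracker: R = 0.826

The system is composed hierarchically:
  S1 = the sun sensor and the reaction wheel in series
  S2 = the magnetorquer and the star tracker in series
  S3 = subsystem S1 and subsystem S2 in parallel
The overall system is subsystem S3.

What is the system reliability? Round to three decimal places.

Series (sun sensor and reaction wheel): 0.84600 × 0.93900 = 0.79439
Series (magnetorquer and star tracker): 0.94200 × 0.82600 = 0.77809
Parallel ([0.79439] and [0.77809]): 1 − (1 − 0.79439)(1 − 0.77809) = 0.954

0.954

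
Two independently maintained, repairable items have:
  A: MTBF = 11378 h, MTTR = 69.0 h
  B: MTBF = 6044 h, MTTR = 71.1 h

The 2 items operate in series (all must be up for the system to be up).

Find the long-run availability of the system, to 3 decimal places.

0.982

A(A) = MTBF/(MTBF+MTTR) = 11378/(11378+69.0) = 0.993972
A(B) = MTBF/(MTBF+MTTR) = 6044/(6044+71.1) = 0.988373
Series availability: 0.993972 × 0.988373 = 0.982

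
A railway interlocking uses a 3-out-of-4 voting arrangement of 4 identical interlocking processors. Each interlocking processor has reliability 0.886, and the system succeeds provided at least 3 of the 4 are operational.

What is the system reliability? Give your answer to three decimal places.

R = Σ_{i=3}^{4} C(4,i) p^i (1−p)^{4−i} with p = 0.886
C(4,3)·0.886^3·0.114^1 = 0.31715
C(4,4)·0.886^4·0.114^0 = 0.61622
Sum = 0.933

0.933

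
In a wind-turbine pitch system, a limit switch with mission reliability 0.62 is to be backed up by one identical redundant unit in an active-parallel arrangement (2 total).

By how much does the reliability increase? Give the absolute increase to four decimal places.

0.2356

R_before = 0.62
R_after = 1 − (1 − 0.62)^2 = 0.8556
ΔR = 0.8556 − 0.62 = 0.2356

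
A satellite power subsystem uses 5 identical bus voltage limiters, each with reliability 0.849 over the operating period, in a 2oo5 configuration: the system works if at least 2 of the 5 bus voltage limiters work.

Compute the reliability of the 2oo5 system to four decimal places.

0.9977

R = Σ_{i=2}^{5} C(5,i) p^i (1−p)^{5−i} with p = 0.849
C(5,2)·0.849^2·0.151^3 = 0.024817
C(5,3)·0.849^3·0.151^2 = 0.139533
C(5,4)·0.849^4·0.151^1 = 0.392263
C(5,5)·0.849^5·0.151^0 = 0.441101
Sum = 0.9977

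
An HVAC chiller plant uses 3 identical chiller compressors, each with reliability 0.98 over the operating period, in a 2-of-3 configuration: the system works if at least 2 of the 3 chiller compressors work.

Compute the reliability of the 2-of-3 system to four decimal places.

R = Σ_{i=2}^{3} C(3,i) p^i (1−p)^{3−i} with p = 0.98
C(3,2)·0.98^2·0.02^1 = 0.057624
C(3,3)·0.98^3·0.02^0 = 0.941192
Sum = 0.9988

0.9988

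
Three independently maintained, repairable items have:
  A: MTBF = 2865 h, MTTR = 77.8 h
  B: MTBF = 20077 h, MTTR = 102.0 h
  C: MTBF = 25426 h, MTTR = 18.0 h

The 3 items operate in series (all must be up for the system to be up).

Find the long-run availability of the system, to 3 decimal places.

0.968

A(A) = MTBF/(MTBF+MTTR) = 2865/(2865+77.8) = 0.973563
A(B) = MTBF/(MTBF+MTTR) = 20077/(20077+102.0) = 0.994945
A(C) = MTBF/(MTBF+MTTR) = 25426/(25426+18.0) = 0.999293
Series availability: 0.973563 × 0.994945 × 0.999293 = 0.968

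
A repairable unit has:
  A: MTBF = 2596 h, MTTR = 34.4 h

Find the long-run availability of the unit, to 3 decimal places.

A(A) = MTBF/(MTBF+MTTR) = 2596/(2596+34.4) = 0.987

0.987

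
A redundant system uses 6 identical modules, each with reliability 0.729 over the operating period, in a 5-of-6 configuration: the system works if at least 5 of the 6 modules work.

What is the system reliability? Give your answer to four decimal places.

R = Σ_{i=5}^{6} C(6,i) p^i (1−p)^{6−i} with p = 0.729
C(6,5)·0.729^5·0.271^1 = 0.334779
C(6,6)·0.729^6·0.271^0 = 0.150095
Sum = 0.4849

0.4849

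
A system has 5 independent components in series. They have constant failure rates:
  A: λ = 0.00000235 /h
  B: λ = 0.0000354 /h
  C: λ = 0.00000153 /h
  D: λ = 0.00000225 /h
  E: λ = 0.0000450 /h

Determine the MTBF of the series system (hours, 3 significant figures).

Series of exponential components: λ_sys = Σ λ_i
λ_sys = 0.00000235 + 0.0000354 + 0.00000153 + 0.00000225 + 0.0000450 = 8.6530e-05 /h
MTBF = 1 / λ_sys = 11600 h

11600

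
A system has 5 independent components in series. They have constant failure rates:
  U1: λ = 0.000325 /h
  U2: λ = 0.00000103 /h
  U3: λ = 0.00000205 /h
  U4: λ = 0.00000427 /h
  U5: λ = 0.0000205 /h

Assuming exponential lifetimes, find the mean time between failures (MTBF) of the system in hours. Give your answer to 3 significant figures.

Series of exponential components: λ_sys = Σ λ_i
λ_sys = 0.000325 + 0.00000103 + 0.00000205 + 0.00000427 + 0.0000205 = 3.5285e-04 /h
MTBF = 1 / λ_sys = 2830 h

2830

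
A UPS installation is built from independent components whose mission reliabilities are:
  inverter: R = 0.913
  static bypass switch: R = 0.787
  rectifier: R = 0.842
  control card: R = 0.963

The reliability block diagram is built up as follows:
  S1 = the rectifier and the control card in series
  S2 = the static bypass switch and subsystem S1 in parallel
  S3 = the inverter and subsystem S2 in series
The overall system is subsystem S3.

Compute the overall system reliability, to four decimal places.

Series (rectifier and control card): 0.842000 × 0.963000 = 0.810846
Parallel (static bypass switch and [0.810846]): 1 − (1 − 0.787000)(1 − 0.810846) = 0.959710
Series (inverter and [0.959710]): 0.913000 × 0.959710 = 0.8762

0.8762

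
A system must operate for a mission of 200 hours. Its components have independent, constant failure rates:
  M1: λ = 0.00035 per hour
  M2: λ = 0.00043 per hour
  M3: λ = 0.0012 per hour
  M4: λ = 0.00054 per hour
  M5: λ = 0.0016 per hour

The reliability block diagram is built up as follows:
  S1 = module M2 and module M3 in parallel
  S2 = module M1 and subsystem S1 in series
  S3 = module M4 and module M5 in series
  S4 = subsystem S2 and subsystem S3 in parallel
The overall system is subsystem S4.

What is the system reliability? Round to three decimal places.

0.971

R(M1) = exp(−0.00035 × 200) = 0.93239
R(M2) = exp(−0.00043 × 200) = 0.91759
R(M3) = exp(−0.0012 × 200) = 0.78663
R(M4) = exp(−0.00054 × 200) = 0.89763
R(M5) = exp(−0.0016 × 200) = 0.72615
Parallel (M2 and M3): 1 − (1 − 0.91759)(1 − 0.78663) = 0.98242
Series (M1 and [0.98242]): 0.93239 × 0.98242 = 0.91600
Series (M4 and M5): 0.89763 × 0.72615 = 0.65181
Parallel ([0.91600] and [0.65181]): 1 − (1 − 0.91600)(1 − 0.65181) = 0.971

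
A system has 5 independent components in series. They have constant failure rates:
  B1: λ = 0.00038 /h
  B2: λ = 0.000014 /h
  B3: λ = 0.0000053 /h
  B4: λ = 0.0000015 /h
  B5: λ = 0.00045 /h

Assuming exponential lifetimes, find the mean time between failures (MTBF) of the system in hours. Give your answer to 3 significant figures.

1180

Series of exponential components: λ_sys = Σ λ_i
λ_sys = 0.00038 + 0.000014 + 0.0000053 + 0.0000015 + 0.00045 = 8.5080e-04 /h
MTBF = 1 / λ_sys = 1180 h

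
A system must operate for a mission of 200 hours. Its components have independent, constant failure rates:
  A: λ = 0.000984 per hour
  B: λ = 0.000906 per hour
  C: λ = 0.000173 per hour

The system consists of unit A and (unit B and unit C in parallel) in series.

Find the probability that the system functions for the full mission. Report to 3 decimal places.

0.817

R(A) = exp(−0.000984 × 200) = 0.82135
R(B) = exp(−0.000906 × 200) = 0.83427
R(C) = exp(−0.000173 × 200) = 0.96599
Parallel (B and C): 1 − (1 − 0.83427)(1 − 0.96599) = 0.99436
Series (A and [0.99436]): 0.82135 × 0.99436 = 0.817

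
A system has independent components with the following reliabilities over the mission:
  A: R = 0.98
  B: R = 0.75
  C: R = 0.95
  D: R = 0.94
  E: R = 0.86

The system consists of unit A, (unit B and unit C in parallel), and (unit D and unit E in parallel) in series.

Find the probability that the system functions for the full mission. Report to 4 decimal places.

0.9596

Parallel (B and C): 1 − (1 − 0.750000)(1 − 0.950000) = 0.987500
Parallel (D and E): 1 − (1 − 0.940000)(1 − 0.860000) = 0.991600
Series (A, [0.987500], and [0.991600]): 0.980000 × 0.987500 × 0.991600 = 0.9596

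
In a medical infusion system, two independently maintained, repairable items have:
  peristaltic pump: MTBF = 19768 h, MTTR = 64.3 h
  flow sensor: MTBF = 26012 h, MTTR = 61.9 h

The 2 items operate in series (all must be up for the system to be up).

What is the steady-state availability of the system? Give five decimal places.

0.99439

A(peristaltic pump) = MTBF/(MTBF+MTTR) = 19768/(19768+64.3) = 0.996758
A(flow sensor) = MTBF/(MTBF+MTTR) = 26012/(26012+61.9) = 0.997626
Series availability: 0.996758 × 0.997626 = 0.99439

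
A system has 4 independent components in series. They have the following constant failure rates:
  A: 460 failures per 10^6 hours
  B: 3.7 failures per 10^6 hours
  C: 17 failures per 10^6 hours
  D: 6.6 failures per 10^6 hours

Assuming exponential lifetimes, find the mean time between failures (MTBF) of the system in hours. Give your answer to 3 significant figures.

2050

Series of exponential components: λ_sys = Σ λ_i
λ_sys = 0.00046 + 0.0000037 + 0.000017 + 0.0000066 = 4.8730e-04 /h
MTBF = 1 / λ_sys = 2050 h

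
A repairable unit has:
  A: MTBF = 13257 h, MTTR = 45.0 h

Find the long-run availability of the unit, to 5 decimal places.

0.99662

A(A) = MTBF/(MTBF+MTTR) = 13257/(13257+45.0) = 0.99662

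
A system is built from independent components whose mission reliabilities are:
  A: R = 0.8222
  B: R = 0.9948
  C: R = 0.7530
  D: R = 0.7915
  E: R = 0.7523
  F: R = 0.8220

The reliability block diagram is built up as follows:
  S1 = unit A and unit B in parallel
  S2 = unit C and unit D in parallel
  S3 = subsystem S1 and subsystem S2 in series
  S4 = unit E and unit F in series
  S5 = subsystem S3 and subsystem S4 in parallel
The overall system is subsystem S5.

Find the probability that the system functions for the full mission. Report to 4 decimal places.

0.9800

Parallel (A and B): 1 − (1 − 0.822200)(1 − 0.994800) = 0.999075
Parallel (C and D): 1 − (1 − 0.753000)(1 − 0.791500) = 0.948501
Series ([0.999075] and [0.948501]): 0.999075 × 0.948501 = 0.947624
Series (E and F): 0.752300 × 0.822000 = 0.618391
Parallel ([0.947624] and [0.618391]): 1 − (1 − 0.947624)(1 − 0.618391) = 0.9800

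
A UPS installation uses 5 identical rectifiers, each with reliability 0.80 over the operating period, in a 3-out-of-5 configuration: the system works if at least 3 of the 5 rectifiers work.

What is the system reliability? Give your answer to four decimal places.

R = Σ_{i=3}^{5} C(5,i) p^i (1−p)^{5−i} with p = 0.80
C(5,3)·0.80^3·0.20^2 = 0.204800
C(5,4)·0.80^4·0.20^1 = 0.409600
C(5,5)·0.80^5·0.20^0 = 0.327680
Sum = 0.9421

0.9421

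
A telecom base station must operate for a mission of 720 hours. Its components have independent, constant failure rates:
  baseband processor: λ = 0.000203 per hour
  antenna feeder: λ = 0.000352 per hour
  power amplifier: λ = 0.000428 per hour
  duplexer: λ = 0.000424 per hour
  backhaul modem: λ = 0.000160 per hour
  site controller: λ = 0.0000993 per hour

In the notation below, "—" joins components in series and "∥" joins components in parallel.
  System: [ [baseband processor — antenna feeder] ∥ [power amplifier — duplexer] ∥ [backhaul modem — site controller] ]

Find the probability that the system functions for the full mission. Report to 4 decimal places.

R(baseband processor) = exp(−0.000203 × 720) = 0.864019
R(antenna feeder) = exp(−0.000352 × 720) = 0.776126
R(power amplifier) = exp(−0.000428 × 720) = 0.734798
R(duplexer) = exp(−0.000424 × 720) = 0.736917
R(backhaul modem) = exp(−0.000160 × 720) = 0.891188
R(site controller) = exp(−0.0000993 × 720) = 0.931000
Series (baseband processor and antenna feeder): 0.864019 × 0.776126 = 0.670588
Series (power amplifier and duplexer): 0.734798 × 0.736917 = 0.541485
Series (backhaul modem and site controller): 0.891188 × 0.931000 = 0.829696
Parallel ([0.670588], [0.541485], and [0.829696]): 1 − (1 − 0.670588)(1 − 0.541485)(1 − 0.829696) = 0.9743

0.9743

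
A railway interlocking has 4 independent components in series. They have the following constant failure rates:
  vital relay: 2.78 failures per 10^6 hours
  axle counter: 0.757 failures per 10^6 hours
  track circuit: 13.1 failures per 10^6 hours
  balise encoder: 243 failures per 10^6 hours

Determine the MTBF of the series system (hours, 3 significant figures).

Series of exponential components: λ_sys = Σ λ_i
λ_sys = 0.00000278 + 0.000000757 + 0.0000131 + 0.000243 = 2.5964e-04 /h
MTBF = 1 / λ_sys = 3850 h

3850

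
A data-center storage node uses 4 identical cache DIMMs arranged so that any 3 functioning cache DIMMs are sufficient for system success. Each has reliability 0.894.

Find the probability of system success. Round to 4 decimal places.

0.9417

R = Σ_{i=3}^{4} C(4,i) p^i (1−p)^{4−i} with p = 0.894
C(4,3)·0.894^3·0.106^1 = 0.302955
C(4,4)·0.894^4·0.106^0 = 0.638778
Sum = 0.9417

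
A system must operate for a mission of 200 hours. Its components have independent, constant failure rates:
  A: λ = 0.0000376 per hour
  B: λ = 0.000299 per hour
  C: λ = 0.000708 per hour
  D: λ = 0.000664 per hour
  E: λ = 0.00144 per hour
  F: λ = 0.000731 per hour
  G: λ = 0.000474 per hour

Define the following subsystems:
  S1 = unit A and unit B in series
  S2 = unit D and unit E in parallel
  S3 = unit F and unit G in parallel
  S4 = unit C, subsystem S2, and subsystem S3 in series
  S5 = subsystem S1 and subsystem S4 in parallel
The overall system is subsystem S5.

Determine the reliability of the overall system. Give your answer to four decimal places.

0.9890

R(A) = exp(−0.0000376 × 200) = 0.992508
R(B) = exp(−0.000299 × 200) = 0.941953
R(C) = exp(−0.000708 × 200) = 0.867968
R(D) = exp(−0.000664 × 200) = 0.875640
R(E) = exp(−0.00144 × 200) = 0.749762
R(F) = exp(−0.000731 × 200) = 0.863985
R(G) = exp(−0.000474 × 200) = 0.909555
Series (A and B): 0.992508 × 0.941953 = 0.934896
Parallel (D and E): 1 − (1 − 0.875640)(1 − 0.749762) = 0.968880
Parallel (F and G): 1 − (1 − 0.863985)(1 − 0.909555) = 0.987698
Series (C, [0.968880], and [0.987698]): 0.867968 × 0.968880 × 0.987698 = 0.830611
Parallel ([0.934896] and [0.830611]): 1 − (1 − 0.934896)(1 − 0.830611) = 0.9890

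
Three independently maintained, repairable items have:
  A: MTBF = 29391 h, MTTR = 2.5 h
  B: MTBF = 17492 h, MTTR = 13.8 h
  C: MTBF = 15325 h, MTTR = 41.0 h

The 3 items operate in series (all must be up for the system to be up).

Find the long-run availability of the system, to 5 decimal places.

A(A) = MTBF/(MTBF+MTTR) = 29391/(29391+2.5) = 0.999915
A(B) = MTBF/(MTBF+MTTR) = 17492/(17492+13.8) = 0.999212
A(C) = MTBF/(MTBF+MTTR) = 15325/(15325+41.0) = 0.997332
Series availability: 0.999915 × 0.999212 × 0.997332 = 0.99646

0.99646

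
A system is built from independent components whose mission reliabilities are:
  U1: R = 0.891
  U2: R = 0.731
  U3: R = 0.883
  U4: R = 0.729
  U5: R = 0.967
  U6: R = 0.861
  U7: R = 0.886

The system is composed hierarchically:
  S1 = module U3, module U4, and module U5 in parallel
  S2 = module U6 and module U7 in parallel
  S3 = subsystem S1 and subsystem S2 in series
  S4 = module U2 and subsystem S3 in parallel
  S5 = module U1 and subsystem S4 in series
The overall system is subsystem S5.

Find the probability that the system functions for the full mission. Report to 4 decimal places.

0.8870

Parallel (U3, U4, and U5): 1 − (1 − 0.883000)(1 − 0.729000)(1 − 0.967000) = 0.998954
Parallel (U6 and U7): 1 − (1 − 0.861000)(1 − 0.886000) = 0.984154
Series ([0.998954] and [0.984154]): 0.998954 × 0.984154 = 0.983125
Parallel (U2 and [0.983125]): 1 − (1 − 0.731000)(1 − 0.983125) = 0.995461
Series (U1 and [0.995461]): 0.891000 × 0.995461 = 0.8870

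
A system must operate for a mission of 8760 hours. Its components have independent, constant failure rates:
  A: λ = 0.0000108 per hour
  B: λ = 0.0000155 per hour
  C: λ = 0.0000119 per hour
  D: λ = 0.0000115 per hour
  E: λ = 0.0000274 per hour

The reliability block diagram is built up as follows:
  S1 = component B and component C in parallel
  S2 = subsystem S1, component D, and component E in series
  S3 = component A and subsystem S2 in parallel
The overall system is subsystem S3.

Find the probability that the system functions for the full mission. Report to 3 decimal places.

R(A) = exp(−0.0000108 × 8760) = 0.90973
R(B) = exp(−0.0000155 × 8760) = 0.87303
R(C) = exp(−0.0000119 × 8760) = 0.90101
R(D) = exp(−0.0000115 × 8760) = 0.90417
R(E) = exp(−0.0000274 × 8760) = 0.78661
Parallel (B and C): 1 − (1 − 0.87303)(1 − 0.90101) = 0.98743
Series ([0.98743], D, and E): 0.98743 × 0.90417 × 0.78661 = 0.70229
Parallel (A and [0.70229]): 1 − (1 − 0.90973)(1 − 0.70229) = 0.973

0.973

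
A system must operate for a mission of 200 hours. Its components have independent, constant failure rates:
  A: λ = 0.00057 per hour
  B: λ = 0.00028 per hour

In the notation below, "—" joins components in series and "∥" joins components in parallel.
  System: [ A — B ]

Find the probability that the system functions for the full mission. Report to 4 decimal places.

0.8437

R(A) = exp(−0.00057 × 200) = 0.892258
R(B) = exp(−0.00028 × 200) = 0.945539
Series (A and B): 0.892258 × 0.945539 = 0.8437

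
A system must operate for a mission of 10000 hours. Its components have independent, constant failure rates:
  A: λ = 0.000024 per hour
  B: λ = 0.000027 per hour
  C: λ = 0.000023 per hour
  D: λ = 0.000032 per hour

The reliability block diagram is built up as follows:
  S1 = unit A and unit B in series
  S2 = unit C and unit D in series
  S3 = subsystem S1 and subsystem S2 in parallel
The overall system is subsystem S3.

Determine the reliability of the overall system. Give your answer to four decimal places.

R(A) = exp(−0.000024 × 10000) = 0.786628
R(B) = exp(−0.000027 × 10000) = 0.763379
R(C) = exp(−0.000023 × 10000) = 0.794534
R(D) = exp(−0.000032 × 10000) = 0.726149
Series (A and B): 0.786628 × 0.763379 = 0.600495
Series (C and D): 0.794534 × 0.726149 = 0.576950
Parallel ([0.600495] and [0.576950]): 1 − (1 − 0.600495)(1 − 0.576950) = 0.8310

0.8310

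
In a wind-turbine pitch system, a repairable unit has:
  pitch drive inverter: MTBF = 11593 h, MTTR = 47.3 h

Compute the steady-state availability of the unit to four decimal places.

A(pitch drive inverter) = MTBF/(MTBF+MTTR) = 11593/(11593+47.3) = 0.9959

0.9959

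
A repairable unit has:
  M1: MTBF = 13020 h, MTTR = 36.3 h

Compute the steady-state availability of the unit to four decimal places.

A(M1) = MTBF/(MTBF+MTTR) = 13020/(13020+36.3) = 0.9972

0.9972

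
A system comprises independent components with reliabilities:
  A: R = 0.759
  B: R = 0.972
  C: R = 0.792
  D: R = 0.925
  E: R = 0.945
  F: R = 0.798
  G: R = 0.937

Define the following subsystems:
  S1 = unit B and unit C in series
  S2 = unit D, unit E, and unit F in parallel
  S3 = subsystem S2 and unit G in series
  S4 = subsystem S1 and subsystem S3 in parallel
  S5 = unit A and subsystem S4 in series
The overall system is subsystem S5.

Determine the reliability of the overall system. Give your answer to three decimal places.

Series (B and C): 0.97200 × 0.79200 = 0.76982
Parallel (D, E, and F): 1 − (1 − 0.92500)(1 − 0.94500)(1 − 0.79800) = 0.99917
Series ([0.99917] and G): 0.99917 × 0.93700 = 0.93622
Parallel ([0.76982] and [0.93622]): 1 − (1 − 0.76982)(1 − 0.93622) = 0.98532
Series (A and [0.98532]): 0.75900 × 0.98532 = 0.748

0.748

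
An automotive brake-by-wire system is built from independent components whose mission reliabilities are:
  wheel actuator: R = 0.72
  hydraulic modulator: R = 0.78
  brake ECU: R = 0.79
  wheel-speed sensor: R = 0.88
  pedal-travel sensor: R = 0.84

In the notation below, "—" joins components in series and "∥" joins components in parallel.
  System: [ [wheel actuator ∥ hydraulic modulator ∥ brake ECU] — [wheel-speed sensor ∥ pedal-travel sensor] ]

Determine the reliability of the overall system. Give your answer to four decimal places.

0.9681

Parallel (wheel actuator, hydraulic modulator, and brake ECU): 1 − (1 − 0.720000)(1 − 0.780000)(1 − 0.790000) = 0.987064
Parallel (wheel-speed sensor and pedal-travel sensor): 1 − (1 − 0.880000)(1 − 0.840000) = 0.980800
Series ([0.987064] and [0.980800]): 0.987064 × 0.980800 = 0.9681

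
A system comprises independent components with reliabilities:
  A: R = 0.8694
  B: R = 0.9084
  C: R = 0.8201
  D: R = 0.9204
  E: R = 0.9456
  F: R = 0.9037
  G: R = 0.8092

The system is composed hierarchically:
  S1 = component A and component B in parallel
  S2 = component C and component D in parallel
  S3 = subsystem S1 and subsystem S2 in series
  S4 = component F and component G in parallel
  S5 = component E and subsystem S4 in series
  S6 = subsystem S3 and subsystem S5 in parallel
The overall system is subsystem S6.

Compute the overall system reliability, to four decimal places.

0.9981

Parallel (A and B): 1 − (1 − 0.869400)(1 − 0.908400) = 0.988037
Parallel (C and D): 1 − (1 − 0.820100)(1 − 0.920400) = 0.985680
Series ([0.988037] and [0.985680]): 0.988037 × 0.985680 = 0.973888
Parallel (F and G): 1 − (1 − 0.903700)(1 − 0.809200) = 0.981626
Series (E and [0.981626]): 0.945600 × 0.981626 = 0.928226
Parallel ([0.973888] and [0.928226]): 1 − (1 − 0.973888)(1 − 0.928226) = 0.9981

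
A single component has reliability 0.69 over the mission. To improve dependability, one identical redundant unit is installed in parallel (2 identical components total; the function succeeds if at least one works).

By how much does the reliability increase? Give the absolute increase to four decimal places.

0.2139

R_before = 0.69
R_after = 1 − (1 − 0.69)^2 = 0.9039
ΔR = 0.9039 − 0.69 = 0.2139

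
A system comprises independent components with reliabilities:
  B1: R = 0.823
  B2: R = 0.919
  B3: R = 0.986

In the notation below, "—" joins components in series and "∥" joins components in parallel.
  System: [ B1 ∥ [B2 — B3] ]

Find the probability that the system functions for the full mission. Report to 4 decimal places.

Series (B2 and B3): 0.919000 × 0.986000 = 0.906134
Parallel (B1 and [0.906134]): 1 − (1 − 0.823000)(1 − 0.906134) = 0.9834

0.9834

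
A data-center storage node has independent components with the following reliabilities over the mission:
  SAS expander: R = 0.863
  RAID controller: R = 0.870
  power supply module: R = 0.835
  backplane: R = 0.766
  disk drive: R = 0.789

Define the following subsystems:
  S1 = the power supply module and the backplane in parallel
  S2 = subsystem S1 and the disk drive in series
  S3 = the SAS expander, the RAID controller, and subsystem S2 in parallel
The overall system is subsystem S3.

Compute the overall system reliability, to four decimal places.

Parallel (power supply module and backplane): 1 − (1 − 0.835000)(1 − 0.766000) = 0.961390
Series ([0.961390] and disk drive): 0.961390 × 0.789000 = 0.758537
Parallel (SAS expander, RAID controller, and [0.758537]): 1 − (1 − 0.863000)(1 − 0.870000)(1 − 0.758537) = 0.9957

0.9957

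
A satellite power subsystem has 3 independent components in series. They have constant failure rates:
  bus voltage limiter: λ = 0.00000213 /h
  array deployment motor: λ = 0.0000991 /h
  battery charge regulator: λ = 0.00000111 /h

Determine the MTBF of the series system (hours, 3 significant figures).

Series of exponential components: λ_sys = Σ λ_i
λ_sys = 0.00000213 + 0.0000991 + 0.00000111 = 1.0234e-04 /h
MTBF = 1 / λ_sys = 9770 h

9770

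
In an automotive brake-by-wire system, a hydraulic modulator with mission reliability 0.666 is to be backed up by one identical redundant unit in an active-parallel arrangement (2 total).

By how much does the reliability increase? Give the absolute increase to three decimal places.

0.222

R_before = 0.666
R_after = 1 − (1 − 0.666)^2 = 0.888
ΔR = 0.888 − 0.666 = 0.222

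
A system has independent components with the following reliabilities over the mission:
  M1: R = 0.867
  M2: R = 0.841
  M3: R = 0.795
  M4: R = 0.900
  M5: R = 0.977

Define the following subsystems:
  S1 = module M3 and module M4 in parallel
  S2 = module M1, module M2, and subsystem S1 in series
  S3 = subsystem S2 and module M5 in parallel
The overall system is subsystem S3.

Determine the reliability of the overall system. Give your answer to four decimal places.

Parallel (M3 and M4): 1 − (1 − 0.795000)(1 − 0.900000) = 0.979500
Series (M1, M2, and [0.979500]): 0.867000 × 0.841000 × 0.979500 = 0.714199
Parallel ([0.714199] and M5): 1 − (1 − 0.714199)(1 − 0.977000) = 0.9934

0.9934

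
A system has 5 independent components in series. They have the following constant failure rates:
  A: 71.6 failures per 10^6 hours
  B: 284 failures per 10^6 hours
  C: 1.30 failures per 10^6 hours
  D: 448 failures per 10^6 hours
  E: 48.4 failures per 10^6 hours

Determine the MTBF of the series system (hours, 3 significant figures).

Series of exponential components: λ_sys = Σ λ_i
λ_sys = 0.0000716 + 0.000284 + 0.00000130 + 0.000448 + 0.0000484 = 8.5330e-04 /h
MTBF = 1 / λ_sys = 1170 h

1170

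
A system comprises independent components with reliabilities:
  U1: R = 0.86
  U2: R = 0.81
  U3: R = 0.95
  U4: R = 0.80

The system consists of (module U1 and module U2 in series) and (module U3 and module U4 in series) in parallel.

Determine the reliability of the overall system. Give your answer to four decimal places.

0.9272

Series (U1 and U2): 0.860000 × 0.810000 = 0.696600
Series (U3 and U4): 0.950000 × 0.800000 = 0.760000
Parallel ([0.696600] and [0.760000]): 1 − (1 − 0.696600)(1 − 0.760000) = 0.9272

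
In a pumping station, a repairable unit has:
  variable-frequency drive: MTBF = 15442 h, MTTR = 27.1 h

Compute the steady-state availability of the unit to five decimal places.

0.99825

A(variable-frequency drive) = MTBF/(MTBF+MTTR) = 15442/(15442+27.1) = 0.99825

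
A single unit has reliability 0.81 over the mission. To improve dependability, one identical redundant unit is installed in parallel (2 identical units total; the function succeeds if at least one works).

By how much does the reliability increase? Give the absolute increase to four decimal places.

0.1539

R_before = 0.81
R_after = 1 − (1 − 0.81)^2 = 0.9639
ΔR = 0.9639 − 0.81 = 0.1539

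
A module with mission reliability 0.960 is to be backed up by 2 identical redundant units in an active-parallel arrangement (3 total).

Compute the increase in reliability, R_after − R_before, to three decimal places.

R_before = 0.960
R_after = 1 − (1 − 0.960)^3 = 1.000
ΔR = 1.000 − 0.960 = 0.040

0.040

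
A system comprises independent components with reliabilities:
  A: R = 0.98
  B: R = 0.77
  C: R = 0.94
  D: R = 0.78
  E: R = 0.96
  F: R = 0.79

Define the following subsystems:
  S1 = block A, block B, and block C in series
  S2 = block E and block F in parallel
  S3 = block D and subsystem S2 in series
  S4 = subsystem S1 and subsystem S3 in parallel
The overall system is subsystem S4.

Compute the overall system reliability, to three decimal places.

0.934

Series (A, B, and C): 0.98000 × 0.77000 × 0.94000 = 0.70932
Parallel (E and F): 1 − (1 − 0.96000)(1 − 0.79000) = 0.99160
Series (D and [0.99160]): 0.78000 × 0.99160 = 0.77345
Parallel ([0.70932] and [0.77345]): 1 − (1 − 0.70932)(1 − 0.77345) = 0.934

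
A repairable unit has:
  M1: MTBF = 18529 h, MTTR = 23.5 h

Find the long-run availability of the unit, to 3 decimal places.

A(M1) = MTBF/(MTBF+MTTR) = 18529/(18529+23.5) = 0.999

0.999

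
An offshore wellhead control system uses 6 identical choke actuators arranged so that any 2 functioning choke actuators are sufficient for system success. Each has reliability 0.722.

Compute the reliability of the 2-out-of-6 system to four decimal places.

R = Σ_{i=2}^{6} C(6,i) p^i (1−p)^{6−i} with p = 0.722
C(6,2)·0.722^2·0.278^4 = 0.046703
C(6,3)·0.722^3·0.278^3 = 0.161725
C(6,4)·0.722^4·0.278^2 = 0.315014
C(6,5)·0.722^5·0.278^1 = 0.327252
C(6,6)·0.722^6·0.278^0 = 0.141652
Sum = 0.9923

0.9923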